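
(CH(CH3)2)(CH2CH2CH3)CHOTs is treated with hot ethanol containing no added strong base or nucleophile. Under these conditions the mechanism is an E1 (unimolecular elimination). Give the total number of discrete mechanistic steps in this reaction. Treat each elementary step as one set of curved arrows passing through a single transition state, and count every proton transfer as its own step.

3

Step 1: Unassisted departure of TsO⁻ (taking the C–O bonding pair) generates a secondary carbocation.
Step 2: Carbocation rearrangement: a 1,2-hydride shift from the adjacent isopropyl carbon converts the initially-formed secondary cation into the more stable tertiary cation.
Step 3: A weak base (an ethanol molecule from the solvent) removes a proton from a carbon adjacent to the cationic centre; the electrons of that C–H bond become the new π(C=C) bond, giving the alkene.
Total: 3 elementary steps.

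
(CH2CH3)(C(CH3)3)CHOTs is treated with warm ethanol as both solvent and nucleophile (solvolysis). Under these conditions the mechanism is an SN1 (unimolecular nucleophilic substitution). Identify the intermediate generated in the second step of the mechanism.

Step 1: Ionisation: the C–O σ-bond cleaves heterolytically; both bonding electrons depart with TsO⁻, leaving a secondary carbocation at the α-carbon.
Step 2: Carbocation rearrangement: a 1,2-methyl shift from the adjacent tert-butyl carbon converts the initially-formed secondary cation into the more stable tertiary cation.
After step 2 the species present is a tertiary carbocation.

tertiary carbocation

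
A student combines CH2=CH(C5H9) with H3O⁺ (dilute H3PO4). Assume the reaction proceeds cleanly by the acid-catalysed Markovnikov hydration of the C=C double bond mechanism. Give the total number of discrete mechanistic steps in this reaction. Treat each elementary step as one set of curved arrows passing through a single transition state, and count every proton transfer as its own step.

Step 1: Protonation of the alkene by H3O⁺: the π bond acts as the nucleophile and picks up H⁺, giving the more stable (Markovnikov) secondary carbocation. H2O is released.
Step 2: A hydride (H with its bonding pair) migrates from the adjacent cyclopentyl carbon to the cationic centre — a 1,2-hydride shift — upgrading the secondary cation to a tertiary one.
Step 3: Nucleophilic capture of the cation by H2O produces the protonated alcohol (an oxonium ion).
Step 4: Deprotonation of the oxonium ion by a water molecule delivers the neutral alcohol and regenerates the acid catalyst.
Total: 4 elementary steps.

4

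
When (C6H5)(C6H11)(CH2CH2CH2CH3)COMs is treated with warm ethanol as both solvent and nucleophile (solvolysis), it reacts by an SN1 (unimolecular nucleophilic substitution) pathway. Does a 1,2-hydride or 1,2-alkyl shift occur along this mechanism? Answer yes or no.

no

The first-formed carbocation is tertiary.
No single 1,2-shift to an adjacent carbon would produce a more-substituted cation than the one already present, so no rearrangement occurs.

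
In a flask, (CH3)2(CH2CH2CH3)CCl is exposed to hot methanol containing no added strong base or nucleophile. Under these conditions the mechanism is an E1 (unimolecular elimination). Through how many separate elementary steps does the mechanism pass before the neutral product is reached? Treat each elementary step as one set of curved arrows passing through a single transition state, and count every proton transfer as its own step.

Step 1: Unassisted departure of Cl⁻ (taking the C–Cl bonding pair) generates a tertiary carbocation.
(No 1,2-shift: no single shift to an adjacent carbon would give a more stable cation.)
Step 2: A weak base (a methanol molecule from the solvent) removes a proton from a carbon adjacent to the cationic centre; the electrons of that C–H bond become the new π(C=C) bond, giving the alkene.
Total: 2 elementary steps.

2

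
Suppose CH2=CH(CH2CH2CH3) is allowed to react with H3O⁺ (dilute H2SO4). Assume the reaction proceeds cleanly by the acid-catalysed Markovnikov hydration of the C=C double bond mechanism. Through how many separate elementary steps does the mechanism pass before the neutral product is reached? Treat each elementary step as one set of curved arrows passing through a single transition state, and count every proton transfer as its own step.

3

Step 1: Protonation of the alkene by H3O⁺: the π bond acts as the nucleophile and picks up H⁺, giving the more stable (Markovnikov) secondary carbocation. H2O is released.
(No 1,2-shift: no single shift to an adjacent carbon would give a more stable cation.)
Step 2: Water acts as the nucleophile: an oxygen lone pair bonds to the cationic carbon, giving an oxonium-ion intermediate.
Step 3: H2O removes a proton from the oxonium oxygen, regenerating H3O⁺ and giving the neutral alcohol.
Total: 3 elementary steps.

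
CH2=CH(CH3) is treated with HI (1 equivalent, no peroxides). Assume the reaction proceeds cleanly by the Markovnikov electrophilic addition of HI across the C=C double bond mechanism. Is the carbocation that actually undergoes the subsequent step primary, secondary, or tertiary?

secondary

Step 1: Protonation of the alkene by HI: the π bond acts as the nucleophile and picks up H⁺, giving the more stable (Markovnikov) secondary carbocation. The H–I bond breaks heterolytically, releasing I⁻.
No single 1,2-shift to an adjacent carbon would give a more-substituted cation, so no rearrangement occurs.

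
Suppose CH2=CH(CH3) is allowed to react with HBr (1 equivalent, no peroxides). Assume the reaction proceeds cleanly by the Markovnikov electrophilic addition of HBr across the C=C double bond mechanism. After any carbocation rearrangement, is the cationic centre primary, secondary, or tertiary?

secondary

Step 1: The π electrons of the C=C bond attack a proton of HBr; Markovnikov addition places the new C–H on the less-substituted alkene carbon, so the positive charge ends up on the more-substituted carbon — a secondary carbocation. The H–Br bond breaks heterolytically, releasing Br⁻.
No single 1,2-shift to an adjacent carbon would give a more-substituted cation, so no rearrangement occurs.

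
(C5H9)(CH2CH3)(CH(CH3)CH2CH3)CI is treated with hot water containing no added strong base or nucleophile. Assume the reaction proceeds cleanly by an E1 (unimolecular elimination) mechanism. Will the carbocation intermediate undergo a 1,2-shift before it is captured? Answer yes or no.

no

The first-formed carbocation is tertiary.
No single 1,2-shift to an adjacent carbon would produce a more-substituted cation than the one already present, so no rearrangement occurs.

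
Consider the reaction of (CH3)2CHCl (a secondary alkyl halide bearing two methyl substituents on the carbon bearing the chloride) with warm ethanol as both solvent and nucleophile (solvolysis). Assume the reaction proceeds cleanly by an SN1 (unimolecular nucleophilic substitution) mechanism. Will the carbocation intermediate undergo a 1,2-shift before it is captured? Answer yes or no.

no

The first-formed carbocation is secondary.
No single 1,2-shift to an adjacent carbon would produce a more-substituted cation than the one already present, so no rearrangement occurs.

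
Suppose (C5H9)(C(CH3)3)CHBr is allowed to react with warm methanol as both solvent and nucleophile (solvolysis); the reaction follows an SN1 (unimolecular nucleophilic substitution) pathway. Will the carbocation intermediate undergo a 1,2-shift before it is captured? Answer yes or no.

The first-formed carbocation is secondary.
The adjacent cyclopentyl carbon already bears 2 other carbon substituents and has a hydrogen to migrate; after a 1,2-hydride shift from that carbon the positive charge sits on a tertiary centre.
Tertiary is more stable than secondary, so the shift occurs.

yes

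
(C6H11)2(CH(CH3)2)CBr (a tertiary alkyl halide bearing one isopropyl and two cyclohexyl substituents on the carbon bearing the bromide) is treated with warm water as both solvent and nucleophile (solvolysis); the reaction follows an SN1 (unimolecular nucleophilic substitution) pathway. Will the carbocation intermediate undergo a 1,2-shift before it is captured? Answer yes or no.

no

The first-formed carbocation is tertiary.
No single 1,2-shift to an adjacent carbon would produce a more-substituted cation than the one already present, so no rearrangement occurs.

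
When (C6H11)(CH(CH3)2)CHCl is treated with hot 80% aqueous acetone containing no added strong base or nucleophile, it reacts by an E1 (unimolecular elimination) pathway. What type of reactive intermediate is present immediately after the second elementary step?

tertiary carbocation

Step 1: Ionisation: the C–Cl σ-bond cleaves heterolytically; both bonding electrons depart with Cl⁻, leaving a secondary carbocation at the α-carbon.
Step 2: A hydride (H with its bonding pair) migrates from the adjacent cyclohexyl carbon to the cationic centre — a 1,2-hydride shift — upgrading the secondary cation to a tertiary one.
After step 2 the species present is a tertiary carbocation.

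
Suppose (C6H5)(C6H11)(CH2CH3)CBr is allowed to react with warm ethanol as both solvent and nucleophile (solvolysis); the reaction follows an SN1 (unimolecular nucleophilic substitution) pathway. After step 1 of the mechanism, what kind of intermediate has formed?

Step 1: The C–Br bond breaks with both electrons going to the bromide; Br⁻ leaves and a tertiary carbocation remains.
After step 1 the species present is a tertiary carbocation.

tertiary carbocation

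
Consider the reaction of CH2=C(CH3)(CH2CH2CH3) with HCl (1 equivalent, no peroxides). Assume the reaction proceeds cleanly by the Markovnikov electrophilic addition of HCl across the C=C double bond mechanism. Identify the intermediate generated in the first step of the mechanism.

tertiary carbocation

Step 1: Protonation of the alkene by HCl: the π bond acts as the nucleophile and picks up H⁺, giving the more stable (Markovnikov) tertiary carbocation. The H–Cl bond breaks heterolytically, releasing Cl⁻.
After step 1 the species present is a tertiary carbocation.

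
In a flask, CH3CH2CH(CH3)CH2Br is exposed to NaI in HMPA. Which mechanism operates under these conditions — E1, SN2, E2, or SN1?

Conditions: a primary substrate with a strong nucleophile in the polar aprotic solvent HMPA.
These conditions are the textbook signature of the SN2 pathway.
An unhindered substrate with a strong nucleophile in a polar aprotic solvent favours one-step backside displacement.

SN2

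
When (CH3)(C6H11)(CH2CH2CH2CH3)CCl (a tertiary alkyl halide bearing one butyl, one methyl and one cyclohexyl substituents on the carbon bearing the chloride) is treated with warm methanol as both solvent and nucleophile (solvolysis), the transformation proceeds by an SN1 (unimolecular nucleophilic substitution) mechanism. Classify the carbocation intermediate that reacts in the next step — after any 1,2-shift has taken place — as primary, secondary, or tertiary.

Step 1: Ionisation: the C–Cl σ-bond cleaves heterolytically; both bonding electrons depart with Cl⁻, leaving a tertiary carbocation at the α-carbon.
No single 1,2-shift to an adjacent carbon would give a more-substituted cation, so no rearrangement occurs.

tertiary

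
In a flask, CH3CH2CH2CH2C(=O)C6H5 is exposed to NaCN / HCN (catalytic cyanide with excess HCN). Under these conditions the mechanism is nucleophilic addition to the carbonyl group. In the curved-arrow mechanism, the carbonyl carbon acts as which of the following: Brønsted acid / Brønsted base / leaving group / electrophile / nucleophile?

Step 1: Nucleophilic addition: CN⁻ adds to the carbonyl carbon, pushing the π(C=O) electron pair onto oxygen and giving a tetrahedral alkoxide.
The carbonyl carbon accepts an electron pair into an empty or π* orbital — it is the electrophile.

electrophile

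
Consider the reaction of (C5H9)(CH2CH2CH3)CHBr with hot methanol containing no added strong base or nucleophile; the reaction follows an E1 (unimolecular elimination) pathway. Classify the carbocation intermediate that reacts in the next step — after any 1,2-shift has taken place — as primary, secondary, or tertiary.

Step 1: Unassisted departure of Br⁻ (taking the C–Br bonding pair) generates a secondary carbocation.
Step 2: A hydride (H with its bonding pair) migrates from the adjacent cyclopentyl carbon to the cationic centre — a 1,2-hydride shift — upgrading the secondary cation to a tertiary one.
The cation rearranges from secondary to tertiary via a 1,2-hydride shift from the adjacent cyclopentyl carbon; the tertiary cation is what reacts next.

tertiary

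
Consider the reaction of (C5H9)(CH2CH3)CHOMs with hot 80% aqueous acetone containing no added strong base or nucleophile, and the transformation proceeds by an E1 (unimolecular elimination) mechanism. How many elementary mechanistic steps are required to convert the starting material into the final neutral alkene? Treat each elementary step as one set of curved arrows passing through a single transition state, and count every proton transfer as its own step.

Step 1: Unassisted departure of MsO⁻ (taking the C–O bonding pair) generates a secondary carbocation.
Step 2: A hydride (H with its bonding pair) migrates from the adjacent cyclopentyl carbon to the cationic centre — a 1,2-hydride shift — upgrading the secondary cation to a tertiary one.
Step 3: A water molecule (solvent) deprotonates a β-carbon; as the C–H bond breaks, those electrons form the new alkene π bond.
Total: 3 elementary steps.

3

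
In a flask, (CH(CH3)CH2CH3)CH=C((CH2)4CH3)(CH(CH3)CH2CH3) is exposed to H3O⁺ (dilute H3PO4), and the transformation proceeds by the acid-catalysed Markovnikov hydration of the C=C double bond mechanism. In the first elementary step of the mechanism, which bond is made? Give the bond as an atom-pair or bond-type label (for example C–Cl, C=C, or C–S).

C–H

Step 1: Protonation of the alkene by H3O⁺: the π bond acts as the nucleophile and picks up H⁺, giving the more stable (Markovnikov) tertiary carbocation. H2O is released.
The bond formed in this step is the C–H bond.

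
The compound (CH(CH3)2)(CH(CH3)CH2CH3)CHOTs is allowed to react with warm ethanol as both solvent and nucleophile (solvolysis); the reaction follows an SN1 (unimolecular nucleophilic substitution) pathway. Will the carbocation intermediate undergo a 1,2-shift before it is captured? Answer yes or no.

yes

The first-formed carbocation is secondary.
The adjacent isopropyl carbon already bears 2 other carbon substituents and has a hydrogen to migrate; after a 1,2-hydride shift from that carbon the positive charge sits on a tertiary centre.
Tertiary is more stable than secondary, so the shift occurs.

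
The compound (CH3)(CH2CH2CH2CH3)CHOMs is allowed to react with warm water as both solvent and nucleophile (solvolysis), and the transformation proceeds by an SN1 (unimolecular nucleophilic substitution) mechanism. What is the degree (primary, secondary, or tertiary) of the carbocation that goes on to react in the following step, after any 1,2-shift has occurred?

Step 1: Ionisation: the C–O σ-bond cleaves heterolytically; both bonding electrons depart with MsO⁻, leaving a secondary carbocation at the α-carbon.
No single 1,2-shift to an adjacent carbon would give a more-substituted cation, so no rearrangement occurs.

secondary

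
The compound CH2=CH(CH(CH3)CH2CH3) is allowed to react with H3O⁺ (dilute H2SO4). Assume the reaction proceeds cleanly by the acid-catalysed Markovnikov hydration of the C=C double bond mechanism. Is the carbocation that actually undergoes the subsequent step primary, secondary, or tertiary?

Step 1: Protonation of the alkene by H3O⁺: the π bond acts as the nucleophile and picks up H⁺, giving the more stable (Markovnikov) secondary carbocation. H2O is released.
Step 2: A 1,2-hydride shift from the adjacent sec-butyl carbon moves the positive charge from the secondary centre to an adjacent carbon, generating a more stable tertiary carbocation.
The cation rearranges from secondary to tertiary via a 1,2-hydride shift from the adjacent sec-butyl carbon; the tertiary cation is what reacts next.

tertiary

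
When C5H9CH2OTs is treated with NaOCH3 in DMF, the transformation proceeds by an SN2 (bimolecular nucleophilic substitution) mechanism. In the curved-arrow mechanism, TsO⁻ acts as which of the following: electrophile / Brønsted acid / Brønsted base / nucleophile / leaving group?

leaving group

Step 1: Backside attack by CH3O⁻ on the carbon bearing the tosylate: the new C–O bond forms as the C–O bond breaks, with Walden inversion at carbon.
TsO⁻ departs with both electrons of the breaking σ-bond — that is the definition of a leaving group.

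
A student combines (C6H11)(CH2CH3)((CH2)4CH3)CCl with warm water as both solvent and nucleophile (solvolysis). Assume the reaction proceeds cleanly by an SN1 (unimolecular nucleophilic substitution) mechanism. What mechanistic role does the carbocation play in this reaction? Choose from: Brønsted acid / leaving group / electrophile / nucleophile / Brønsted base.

Step 2: A lone pair on the oxygen of H2O attacks the carbocation, forming a new C–O σ-bond and an oxonium ion.
The carbocation accepts an electron pair into an empty or π* orbital — it is the electrophile.

electrophile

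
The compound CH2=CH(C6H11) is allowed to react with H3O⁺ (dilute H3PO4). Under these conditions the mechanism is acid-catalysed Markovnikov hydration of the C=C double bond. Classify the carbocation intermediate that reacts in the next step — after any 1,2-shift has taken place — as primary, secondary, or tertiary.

Step 1: The π electrons of the C=C bond attack a proton of H3O⁺; Markovnikov addition places the new C–H on the less-substituted alkene carbon, so the positive charge ends up on the more-substituted carbon — a secondary carbocation. H2O is released.
Step 2: Carbocation rearrangement: a 1,2-hydride shift from the adjacent cyclohexyl carbon converts the initially-formed secondary cation into the more stable tertiary cation.
The cation rearranges from secondary to tertiary via a 1,2-hydride shift from the adjacent cyclohexyl carbon; the tertiary cation is what reacts next.

tertiary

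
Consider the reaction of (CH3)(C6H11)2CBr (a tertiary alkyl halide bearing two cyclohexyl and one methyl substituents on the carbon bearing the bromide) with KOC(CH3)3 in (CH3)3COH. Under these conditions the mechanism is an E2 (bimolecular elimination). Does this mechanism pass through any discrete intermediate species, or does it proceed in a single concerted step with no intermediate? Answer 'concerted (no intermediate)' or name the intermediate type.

Concerted anti-periplanar elimination: (CH3)3CO⁻ abstracts a β-H while Br⁻ leaves, and the C–H electrons become the new C=C π bond — all in a single transition state.
All bond changes occur in one transition state; no discrete intermediate is formed.

concerted (no intermediate)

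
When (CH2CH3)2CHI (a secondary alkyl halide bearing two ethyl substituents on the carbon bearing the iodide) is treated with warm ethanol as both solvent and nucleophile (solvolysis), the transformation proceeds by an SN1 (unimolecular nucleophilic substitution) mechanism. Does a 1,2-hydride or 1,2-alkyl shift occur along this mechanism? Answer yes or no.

The first-formed carbocation is secondary.
No single 1,2-shift to an adjacent carbon would produce a more-substituted cation than the one already present, so no rearrangement occurs.

no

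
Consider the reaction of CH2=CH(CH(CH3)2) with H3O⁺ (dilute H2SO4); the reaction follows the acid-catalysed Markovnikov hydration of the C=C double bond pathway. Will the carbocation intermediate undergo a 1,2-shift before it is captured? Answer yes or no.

The first-formed carbocation is secondary.
The adjacent isopropyl carbon already bears 2 other carbon substituents and has a hydrogen to migrate; after a 1,2-hydride shift from that carbon the positive charge sits on a tertiary centre.
Tertiary is more stable than secondary, so the shift occurs.

yes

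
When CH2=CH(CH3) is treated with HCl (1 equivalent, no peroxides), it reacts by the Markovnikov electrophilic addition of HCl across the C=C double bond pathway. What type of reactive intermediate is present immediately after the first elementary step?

Step 1: The π electrons of the C=C bond attack a proton of HCl; Markovnikov addition places the new C–H on the less-substituted alkene carbon, so the positive charge ends up on the more-substituted carbon — a secondary carbocation. The H–Cl bond breaks heterolytically, releasing Cl⁻.
After step 1 the species present is a secondary carbocation.

secondary carbocation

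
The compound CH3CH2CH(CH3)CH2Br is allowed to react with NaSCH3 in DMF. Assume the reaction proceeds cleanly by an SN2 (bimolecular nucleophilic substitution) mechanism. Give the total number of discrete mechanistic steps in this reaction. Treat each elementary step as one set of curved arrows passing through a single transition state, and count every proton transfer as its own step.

Step 1: Backside attack by CH3S⁻ on the carbon bearing the bromide: the new C–S bond forms as the C–Br bond breaks, with Walden inversion at carbon.
Total: 1 elementary step.

1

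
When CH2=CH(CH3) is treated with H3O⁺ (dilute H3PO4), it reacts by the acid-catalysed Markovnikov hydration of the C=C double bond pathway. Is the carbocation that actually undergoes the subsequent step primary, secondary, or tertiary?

secondary

Step 1: Electrophilic addition begins with the π(C=C) electrons forming a bond to the proton of H3O⁺. Following Markovnikov's rule, the resulting cation is secondary. H2O is released.
No single 1,2-shift to an adjacent carbon would give a more-substituted cation, so no rearrangement occurs.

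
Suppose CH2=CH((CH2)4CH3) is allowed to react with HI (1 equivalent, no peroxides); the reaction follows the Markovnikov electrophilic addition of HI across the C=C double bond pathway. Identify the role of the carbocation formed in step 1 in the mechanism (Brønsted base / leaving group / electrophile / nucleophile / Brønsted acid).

Step 2: I⁻ captures the cation: a lone pair on I⁻ fills the empty p orbital, producing the alkyl halide product.
The carbocation formed in step 1 accepts an electron pair into an empty or π* orbital — it is the electrophile.

electrophile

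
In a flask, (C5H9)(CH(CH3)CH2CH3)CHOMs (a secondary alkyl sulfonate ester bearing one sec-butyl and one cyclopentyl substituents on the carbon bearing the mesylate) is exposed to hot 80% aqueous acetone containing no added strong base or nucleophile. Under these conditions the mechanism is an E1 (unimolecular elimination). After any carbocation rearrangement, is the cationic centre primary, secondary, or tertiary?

Step 1: The C–O bond breaks with both electrons going to the mesylate; MsO⁻ leaves and a secondary carbocation remains.
Step 2: A 1,2-hydride shift from the adjacent sec-butyl carbon moves the positive charge from the secondary centre to an adjacent carbon, generating a more stable tertiary carbocation.
The cation rearranges from secondary to tertiary via a 1,2-hydride shift from the adjacent sec-butyl carbon; the tertiary cation is what reacts next.

tertiary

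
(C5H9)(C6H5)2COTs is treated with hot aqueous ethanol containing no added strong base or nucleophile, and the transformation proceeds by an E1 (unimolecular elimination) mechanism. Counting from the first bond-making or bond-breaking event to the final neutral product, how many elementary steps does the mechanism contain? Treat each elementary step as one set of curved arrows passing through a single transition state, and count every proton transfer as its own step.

Step 1: The C–O bond breaks with both electrons going to the tosylate; TsO⁻ leaves and a tertiary carbocation remains.
(No 1,2-shift: no single shift to an adjacent carbon would give a more stable cation.)
Step 2: A weak base (a water (or ethanol) molecule from the solvent) removes a proton from a carbon adjacent to the cationic centre; the electrons of that C–H bond become the new π(C=C) bond, giving the alkene.
Total: 2 elementary steps.

2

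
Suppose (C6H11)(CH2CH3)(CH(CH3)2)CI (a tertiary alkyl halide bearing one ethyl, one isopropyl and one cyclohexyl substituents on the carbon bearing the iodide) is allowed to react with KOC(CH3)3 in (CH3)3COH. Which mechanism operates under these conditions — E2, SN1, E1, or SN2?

E2

Conditions: a strong/bulky base with a tertiary substrate bearing a β-hydrogen.
These conditions are the textbook signature of the E2 pathway.
A strong (often hindered) base removes a β-H in concert with loss of the leaving group — bimolecular elimination.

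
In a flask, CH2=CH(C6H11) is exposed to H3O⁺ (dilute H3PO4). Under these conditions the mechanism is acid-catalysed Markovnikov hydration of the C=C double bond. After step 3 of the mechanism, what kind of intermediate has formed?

oxonium ion

Step 1: The π electrons of the C=C bond attack a proton of H3O⁺; Markovnikov addition places the new C–H on the less-substituted alkene carbon, so the positive charge ends up on the more-substituted carbon — a secondary carbocation. H2O is released.
Step 2: A hydride (H with its bonding pair) migrates from the adjacent cyclohexyl carbon to the cationic centre — a 1,2-hydride shift — upgrading the secondary cation to a tertiary one.
Step 3: A lone pair on the oxygen of H2O attacks the carbocation, forming a C–O bond and an oxonium ion (a protonated alcohol).
After step 3 the species present is an oxonium ion.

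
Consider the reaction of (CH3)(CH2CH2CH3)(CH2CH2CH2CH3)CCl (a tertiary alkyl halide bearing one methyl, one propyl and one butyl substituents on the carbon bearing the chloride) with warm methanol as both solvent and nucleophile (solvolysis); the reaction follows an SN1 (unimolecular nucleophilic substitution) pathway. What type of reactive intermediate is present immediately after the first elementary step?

Step 1: Ionisation: the C–Cl σ-bond cleaves heterolytically; both bonding electrons depart with Cl⁻, leaving a tertiary carbocation at the α-carbon.
After step 1 the species present is a tertiary carbocation.

tertiary carbocation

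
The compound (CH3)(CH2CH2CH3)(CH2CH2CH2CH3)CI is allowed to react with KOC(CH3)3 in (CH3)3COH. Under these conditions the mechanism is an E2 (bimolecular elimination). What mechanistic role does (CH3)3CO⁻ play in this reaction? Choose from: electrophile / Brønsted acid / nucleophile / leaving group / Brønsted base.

Step 1: The strong base (CH3)3CO⁻ removes a β-hydrogen; in the same concerted event the electrons of the breaking C–H bond form the new π(C=C) bond and the C–I σ-bond breaks, expelling I⁻. Anti-periplanar geometry; one transition state.
(CH3)3CO⁻ accepts a proton in a proton-transfer step — a Brønsted base.

Brønsted base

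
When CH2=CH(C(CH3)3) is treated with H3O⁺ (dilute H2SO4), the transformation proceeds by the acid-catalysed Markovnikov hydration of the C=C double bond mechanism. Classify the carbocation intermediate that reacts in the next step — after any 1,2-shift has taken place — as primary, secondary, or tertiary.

Step 1: The π electrons of the C=C bond attack a proton of H3O⁺; Markovnikov addition places the new C–H on the less-substituted alkene carbon, so the positive charge ends up on the more-substituted carbon — a secondary carbocation. H2O is released.
Step 2: A 1,2-methyl shift from the adjacent tert-butyl carbon moves the positive charge from the secondary centre to an adjacent carbon, generating a more stable tertiary carbocation.
The cation rearranges from secondary to tertiary via a 1,2-methyl shift from the adjacent tert-butyl carbon; the tertiary cation is what reacts next.

tertiary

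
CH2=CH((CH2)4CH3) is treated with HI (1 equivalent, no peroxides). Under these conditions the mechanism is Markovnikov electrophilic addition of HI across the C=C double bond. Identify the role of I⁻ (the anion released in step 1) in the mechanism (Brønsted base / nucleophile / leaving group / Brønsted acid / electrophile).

Step 2: I⁻ captures the cation: a lone pair on I⁻ fills the empty p orbital, producing the alkyl halide product.
I⁻ (the anion released in step 1) donates an electron pair to form a new σ-bond to carbon — it is the nucleophile.

nucleophile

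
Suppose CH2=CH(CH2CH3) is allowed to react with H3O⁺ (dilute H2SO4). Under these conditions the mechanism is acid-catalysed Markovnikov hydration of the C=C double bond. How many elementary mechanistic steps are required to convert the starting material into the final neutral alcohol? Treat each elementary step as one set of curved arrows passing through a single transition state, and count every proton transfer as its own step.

Step 1: Electrophilic addition begins with the π(C=C) electrons forming a bond to the proton of H3O⁺. Following Markovnikov's rule, the resulting cation is secondary. H2O is released.
(No 1,2-shift: no single shift to an adjacent carbon would give a more stable cation.)
Step 2: A lone pair on the oxygen of H2O attacks the carbocation, forming a C–O bond and an oxonium ion (a protonated alcohol).
Step 3: Deprotonation of the oxonium ion by a water molecule delivers the neutral alcohol and regenerates the acid catalyst.
Total: 3 elementary steps.

3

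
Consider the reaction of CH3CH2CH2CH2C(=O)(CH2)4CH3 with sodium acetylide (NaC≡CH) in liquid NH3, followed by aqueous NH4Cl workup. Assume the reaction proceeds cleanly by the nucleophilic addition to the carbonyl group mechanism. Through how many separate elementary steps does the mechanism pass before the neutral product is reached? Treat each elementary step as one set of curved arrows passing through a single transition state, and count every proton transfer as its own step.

Step 1: A lone pair / filled orbital on HC≡C⁻ attacks the electrophilic carbonyl carbon; the π(C=O) electrons shift onto oxygen, producing a tetrahedral alkoxide intermediate.
Step 2: Protonation of the alkoxide by aqueous NH4Cl workup furnishes a propargyl alcohol.
Total: 2 elementary steps.

2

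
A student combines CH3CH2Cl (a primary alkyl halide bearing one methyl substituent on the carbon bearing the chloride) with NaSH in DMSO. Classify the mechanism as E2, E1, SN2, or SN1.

SN2

Conditions: a primary substrate with a strong nucleophile in the polar aprotic solvent DMSO.
These conditions are the textbook signature of the SN2 pathway.
An unhindered substrate with a strong nucleophile in a polar aprotic solvent favours one-step backside displacement.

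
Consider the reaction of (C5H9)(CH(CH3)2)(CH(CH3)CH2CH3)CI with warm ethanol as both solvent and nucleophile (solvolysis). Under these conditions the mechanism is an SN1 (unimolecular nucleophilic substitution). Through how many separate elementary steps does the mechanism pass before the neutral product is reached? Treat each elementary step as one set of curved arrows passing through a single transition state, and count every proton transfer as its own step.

Step 1: The C–I bond breaks with both electrons going to the iodide; I⁻ leaves and a tertiary carbocation remains.
(No 1,2-shift: no single shift to an adjacent carbon would give a more stable cation.)
Step 2: CH3CH2OH donates an oxygen lone pair into the empty p orbital of the cation, giving a protonated ether (an oxonium ion).
Step 3: A second solvent molecule removes the proton on oxygen, giving the neutral ether product.
Total: 3 elementary steps.

3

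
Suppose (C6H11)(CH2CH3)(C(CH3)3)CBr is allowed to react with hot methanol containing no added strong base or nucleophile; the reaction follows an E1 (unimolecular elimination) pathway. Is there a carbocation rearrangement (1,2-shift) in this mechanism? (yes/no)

no

The first-formed carbocation is tertiary.
No single 1,2-shift to an adjacent carbon would produce a more-substituted cation than the one already present, so no rearrangement occurs.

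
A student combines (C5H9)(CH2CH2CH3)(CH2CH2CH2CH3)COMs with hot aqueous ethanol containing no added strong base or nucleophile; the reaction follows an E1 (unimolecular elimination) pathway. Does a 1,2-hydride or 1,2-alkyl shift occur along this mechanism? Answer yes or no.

The first-formed carbocation is tertiary.
No single 1,2-shift to an adjacent carbon would produce a more-substituted cation than the one already present, so no rearrangement occurs.

no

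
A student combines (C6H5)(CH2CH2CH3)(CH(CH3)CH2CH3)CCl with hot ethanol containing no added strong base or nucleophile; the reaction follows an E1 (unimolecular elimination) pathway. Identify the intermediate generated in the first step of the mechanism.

Step 1: Ionisation: the C–Cl σ-bond cleaves heterolytically; both bonding electrons depart with Cl⁻, leaving a tertiary carbocation at the α-carbon.
After step 1 the species present is a tertiary carbocation.

tertiary carbocation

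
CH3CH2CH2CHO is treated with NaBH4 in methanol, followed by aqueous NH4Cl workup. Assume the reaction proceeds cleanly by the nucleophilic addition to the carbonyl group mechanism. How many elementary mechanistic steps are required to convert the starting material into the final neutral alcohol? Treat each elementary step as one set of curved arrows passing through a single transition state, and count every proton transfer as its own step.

2

Step 1: A lone pair / filled orbital on H⁻ (delivered from BH4⁻) attacks the electrophilic carbonyl carbon; the π(C=O) electrons shift onto oxygen, producing a tetrahedral alkoxide intermediate.
Step 2: On aqueous NH4Cl workup the alkoxide oxygen is protonated, giving an alcohol.
Total: 2 elementary steps.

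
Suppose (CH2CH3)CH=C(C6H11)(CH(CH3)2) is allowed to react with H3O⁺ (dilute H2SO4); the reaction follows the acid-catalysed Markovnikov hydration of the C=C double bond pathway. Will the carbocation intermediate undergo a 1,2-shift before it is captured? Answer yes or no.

no

The first-formed carbocation is tertiary.
No single 1,2-shift to an adjacent carbon would produce a more-substituted cation than the one already present, so no rearrangement occurs.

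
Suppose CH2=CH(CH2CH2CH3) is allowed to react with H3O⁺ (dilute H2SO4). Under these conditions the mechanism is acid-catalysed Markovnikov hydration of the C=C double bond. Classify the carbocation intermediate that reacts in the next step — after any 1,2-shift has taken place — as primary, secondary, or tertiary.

Step 1: Protonation of the alkene by H3O⁺: the π bond acts as the nucleophile and picks up H⁺, giving the more stable (Markovnikov) secondary carbocation. H2O is released.
No single 1,2-shift to an adjacent carbon would give a more-substituted cation, so no rearrangement occurs.

secondary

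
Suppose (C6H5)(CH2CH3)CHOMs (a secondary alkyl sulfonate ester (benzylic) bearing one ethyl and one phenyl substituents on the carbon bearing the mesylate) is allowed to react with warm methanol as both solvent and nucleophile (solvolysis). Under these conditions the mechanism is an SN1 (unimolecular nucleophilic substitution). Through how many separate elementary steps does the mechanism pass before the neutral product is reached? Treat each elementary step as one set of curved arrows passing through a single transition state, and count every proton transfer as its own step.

3

Step 1: The C–O bond breaks with both electrons going to the mesylate; MsO⁻ leaves and a secondary carbocation remains.
(No 1,2-shift: no single shift to an adjacent carbon would give a more stable cation.)
Step 2: A lone pair on the oxygen of CH3OH attacks the carbocation, forming a new C–O σ-bond and an oxonium ion.
Step 3: Proton transfer from the O–H of the oxonium ion to a solvent molecule delivers the neutral ether.
Total: 3 elementary steps.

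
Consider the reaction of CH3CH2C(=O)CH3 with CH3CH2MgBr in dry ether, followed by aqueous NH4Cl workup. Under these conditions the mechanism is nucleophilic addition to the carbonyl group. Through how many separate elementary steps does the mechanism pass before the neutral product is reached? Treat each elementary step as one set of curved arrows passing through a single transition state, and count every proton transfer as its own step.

Step 1: Nucleophilic addition: the carbanion-like carbon of CH3CH2MgBr adds to the carbonyl carbon, pushing the π(C=O) electron pair onto oxygen and giving a tetrahedral alkoxide.
Step 2: On aqueous NH4Cl workup the alkoxide oxygen is protonated, giving an alcohol.
Total: 2 elementary steps.

2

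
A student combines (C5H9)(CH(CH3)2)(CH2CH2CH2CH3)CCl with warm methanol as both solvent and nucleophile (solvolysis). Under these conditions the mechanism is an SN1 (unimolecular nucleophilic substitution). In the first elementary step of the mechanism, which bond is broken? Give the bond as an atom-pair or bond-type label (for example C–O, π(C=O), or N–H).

C–Cl

Step 1: Ionisation: the C–Cl σ-bond cleaves heterolytically; both bonding electrons depart with Cl⁻, leaving a tertiary carbocation at the α-carbon.
The bond broken in this step is the C–Cl bond.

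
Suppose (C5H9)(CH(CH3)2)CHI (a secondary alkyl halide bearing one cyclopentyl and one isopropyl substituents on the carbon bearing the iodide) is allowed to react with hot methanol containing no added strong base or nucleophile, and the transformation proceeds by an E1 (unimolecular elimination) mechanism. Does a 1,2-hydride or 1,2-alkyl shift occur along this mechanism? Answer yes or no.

yes

The first-formed carbocation is secondary.
The adjacent cyclopentyl carbon already bears 2 other carbon substituents and has a hydrogen to migrate; after a 1,2-hydride shift from that carbon the positive charge sits on a tertiary centre.
Tertiary is more stable than secondary, so the shift occurs.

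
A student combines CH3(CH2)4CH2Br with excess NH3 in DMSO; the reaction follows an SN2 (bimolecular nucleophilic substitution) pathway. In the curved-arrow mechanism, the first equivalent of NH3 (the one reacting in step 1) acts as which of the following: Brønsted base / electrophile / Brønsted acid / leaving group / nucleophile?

Step 1: A lone pair on the N of NH3 attacks the α-carbon from the back side while the C–Br bond breaks; both bonding electrons leave with Br⁻. The product of this concerted step is an alkylammonium ion.
The first equivalent of NH3 (the one reacting in step 1) donates an electron pair to form a new σ-bond to carbon — it is the nucleophile.

nucleophile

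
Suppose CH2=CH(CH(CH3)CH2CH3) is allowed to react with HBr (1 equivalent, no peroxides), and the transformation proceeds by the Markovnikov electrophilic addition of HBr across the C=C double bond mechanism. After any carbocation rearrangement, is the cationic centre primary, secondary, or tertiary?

tertiary

Step 1: Electrophilic addition begins with the π(C=C) electrons forming a bond to the proton of HBr. Following Markovnikov's rule, the resulting cation is secondary. The H–Br bond breaks heterolytically, releasing Br⁻.
Step 2: A 1,2-hydride shift from the adjacent sec-butyl carbon moves the positive charge from the secondary centre to an adjacent carbon, generating a more stable tertiary carbocation.
The cation rearranges from secondary to tertiary via a 1,2-hydride shift from the adjacent sec-butyl carbon; the tertiary cation is what reacts next.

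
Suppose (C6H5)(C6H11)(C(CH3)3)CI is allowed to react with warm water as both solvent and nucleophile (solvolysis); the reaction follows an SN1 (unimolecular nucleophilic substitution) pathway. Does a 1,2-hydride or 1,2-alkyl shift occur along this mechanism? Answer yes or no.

no

The first-formed carbocation is tertiary.
No single 1,2-shift to an adjacent carbon would produce a more-substituted cation than the one already present, so no rearrangement occurs.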